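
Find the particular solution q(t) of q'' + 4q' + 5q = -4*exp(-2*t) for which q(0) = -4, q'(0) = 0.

Characteristic equation r² + 4r + 5 = 0 has discriminant (4)² - 4·(5) = -4 < 0, so r = -2 ± i.
Hence q_h = C1*cos(t)*exp(-2*t) + C2*exp(-2*t)*sin(t).
Try q_p = A*exp(-2*t). Substituting into the equation and dividing by exp(-2*t) gives A = -4, so q_p = -4*exp(-2*t).
General solution: q = -4*exp(-2*t) + C1*cos(t)*exp(-2*t) + C2*exp(-2*t)*sin(t).
Apply the initial conditions: q(0) = -4 + C1 = -4 and q'(0) = 8 + C2 - 2*C1 = 0. Solving gives C1 = 0, C2 = -8.

q = -4*exp(-2*t) - 8*exp(-2*t)*sin(t)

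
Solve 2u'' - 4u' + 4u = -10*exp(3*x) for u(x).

Divide through by 2: u'' - 2u' + 2u = -5*exp(3*x).
Characteristic equation r² - 2r + 2 = 0 has discriminant (-2)² - 4·(2) = -4 < 0, so r = 1 ± i.
Hence u_h = C1*cos(x)*exp(x) + C2*exp(x)*sin(x).
Try u_p = A*exp(3*x). Substituting into the equation and dividing by exp(3*x) gives A = -1, so u_p = -exp(3*x).

u = -exp(3*x) + C1*cos(x)*exp(x) + C2*exp(x)*sin(x)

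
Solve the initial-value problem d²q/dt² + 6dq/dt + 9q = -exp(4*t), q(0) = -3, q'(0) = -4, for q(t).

Characteristic equation r² + 6r + 9 = 0 has discriminant (6)² - 4·(9) = 0, so r = -3 is a repeated root.
Hence q_h = (C1 + C2*t)*exp(-3*t).
Try q_p = A*exp(4*t). Substituting into the equation and dividing by exp(4*t) gives A = -1/49, so q_p = -exp(4*t)/49.
General solution: q = -exp(4*t)/49 + C1*exp(-3*t) + C2*t*exp(-3*t).
Apply the initial conditions: q(0) = -1/49 + C1 = -3 and q'(0) = -4/49 + C2 - 3*C1 = -4. Solving gives C1 = -146/49, C2 = -90/7.

q = -146*exp(-3*t)/49 - exp(4*t)/49 - 90*t*exp(-3*t)/7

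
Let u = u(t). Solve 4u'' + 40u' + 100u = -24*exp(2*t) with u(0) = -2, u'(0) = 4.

u = -92*exp(-5*t)/49 - 6*exp(2*t)/49 - 36*t*exp(-5*t)/7

Divide through by 4: u'' + 10u' + 25u = -6*exp(2*t).
Characteristic equation r² + 10r + 25 = 0 has discriminant (10)² - 4·(25) = 0, so r = -5 is a repeated root.
Hence u_h = (C1 + C2*t)*exp(-5*t).
Try u_p = A*exp(2*t). Substituting into the equation and dividing by exp(2*t) gives A = -6/49, so u_p = -6*exp(2*t)/49.
General solution: u = -6*exp(2*t)/49 + C1*exp(-5*t) + C2*t*exp(-5*t).
Apply the initial conditions: u(0) = -6/49 + C1 = -2 and u'(0) = -12/49 + C2 - 5*C1 = 4. Solving gives C1 = -92/49, C2 = -36/7.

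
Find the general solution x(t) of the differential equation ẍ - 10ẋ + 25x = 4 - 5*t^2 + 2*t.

Characteristic equation r² - 10r + 25 = 0 has discriminant (-10)² - 4·(25) = 0, so r = 5 is a repeated root.
Hence x_h = (C1 + C2*t)*exp(5*t).
For the particular solution try x_p = A0 + A1*t + A2*t^2. Substituting and matching coefficients of each power of t gives A0 = 18/125, A1 = -2/25, A2 = -1/5, so x_p = 18/125 - 2*t/25 - t^2/5.

x = 18/125 - 2*t/25 - t**2/5 + C1*exp(5*t) + C2*t*exp(5*t)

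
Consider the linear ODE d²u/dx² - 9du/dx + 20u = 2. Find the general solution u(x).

Characteristic equation r² - 9r + 20 = 0 factors as (r - 4)(r - 5) = 0, so r = 4, 5.
Hence u_h = C1*exp(4*x) + C2*exp(5*x).
For the particular solution try u_p = A0. Substituting and matching coefficients of each power of x gives A0 = 1/10, so u_p = 1/10.

u = 1/10 + C1*exp(4*x) + C2*exp(5*x)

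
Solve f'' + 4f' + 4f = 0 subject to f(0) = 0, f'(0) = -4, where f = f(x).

Characteristic equation r² + 4r + 4 = 0 has discriminant (4)² - 4·(4) = 0, so r = -2 is a repeated root.
Hence f_h = (C1 + C2*x)*exp(-2*x).
Apply the initial conditions: f(0) = C1 = 0 and f'(0) = C2 - 2*C1 = -4. Solving gives C1 = 0, C2 = -4.

f = -4*x*exp(-2*x)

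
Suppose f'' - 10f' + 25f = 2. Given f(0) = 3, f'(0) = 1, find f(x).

Characteristic equation r² - 10r + 25 = 0 has discriminant (-10)² - 4·(25) = 0, so r = 5 is a repeated root.
Hence f_h = (C1 + C2*x)*exp(5*x).
For the particular solution try f_p = A0. Substituting and matching coefficients of each power of x gives A0 = 2/25, so f_p = 2/25.
General solution: f = 2/25 + C1*exp(5*x) + C2*x*exp(5*x).
Apply the initial conditions: f(0) = 2/25 + C1 = 3 and f'(0) = C2 + 5*C1 = 1. Solving gives C1 = 73/25, C2 = -68/5.

f = 2/25 + 73*exp(5*x)/25 - 68*x*exp(5*x)/5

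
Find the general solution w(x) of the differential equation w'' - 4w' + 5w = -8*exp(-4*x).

w = -8*exp(-4*x)/37 + C1*cos(x)*exp(2*x) + C2*exp(2*x)*sin(x)

Characteristic equation r² - 4r + 5 = 0 has discriminant (-4)² - 4·(5) = -4 < 0, so r = 2 ± i.
Hence w_h = C1*cos(x)*exp(2*x) + C2*exp(2*x)*sin(x).
Try w_p = A*exp(-4*x). Substituting into the equation and dividing by exp(-4*x) gives A = -8/37, so w_p = -8*exp(-4*x)/37.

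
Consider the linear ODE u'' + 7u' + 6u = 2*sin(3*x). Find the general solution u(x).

Characteristic equation r² + 7r + 6 = 0 factors as (r + 6)(r + 1) = 0, so r = -6, -1.
Hence u_h = C1*exp(-6*x) + C2*exp(-x).
Try u_p = A*cos(3*x) + B*sin(3*x). Substituting and equating the coefficients of cos(3x) and sin(3x) gives A = -7/75, B = -1/75, so u_p = -7*cos(3*x)/75 - sin(3*x)/75.

u = -7*cos(3*x)/75 - sin(3*x)/75 + C1*exp(-6*x) + C2*exp(-x)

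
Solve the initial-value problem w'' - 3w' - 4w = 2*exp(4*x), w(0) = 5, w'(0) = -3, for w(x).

w = 8*exp(4*x)/25 + 117*exp(-x)/25 + 2*x*exp(4*x)/5

Characteristic equation r² - 3r - 4 = 0 factors as (r + 1)(r - 4) = 0, so r = -1, 4.
Hence w_h = C1*exp(-x) + C2*exp(4*x).
Since exp(4*x) solves the homogeneous equation (r = 4 is a root of multiplicity 1), multiply the trial by x. Try w_p = A*x*exp(4*x). Substituting into the equation and dividing by exp(4*x) gives A = 2/5, so w_p = 2*x*exp(4*x)/5.
General solution: w = C1*exp(-x) + C2*exp(4*x) + 2*x*exp(4*x)/5.
Apply the initial conditions: w(0) = C1 + C2 = 5 and w'(0) = 2/5 - C1 + 4*C2 = -3. Solving gives C1 = 117/25, C2 = 8/25.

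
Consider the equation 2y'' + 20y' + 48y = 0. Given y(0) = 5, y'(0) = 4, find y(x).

Divide through by 2: y'' + 10y' + 24y = 0.
Characteristic equation r² + 10r + 24 = 0 factors as (r + 4)(r + 6) = 0, so r = -4, -6.
Hence y_h = C1*exp(-4*x) + C2*exp(-6*x).
Apply the initial conditions: y(0) = C1 + C2 = 5 and y'(0) = -6*C2 - 4*C1 = 4. Solving gives C1 = 17, C2 = -12.

y = -12*exp(-6*x) + 17*exp(-4*x)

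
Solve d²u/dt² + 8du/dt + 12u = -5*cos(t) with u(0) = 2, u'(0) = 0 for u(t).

Characteristic equation r² + 8r + 12 = 0 factors as (r + 6)(r + 2) = 0, so r = -6, -2.
Hence u_h = C1*exp(-6*t) + C2*exp(-2*t).
Try u_p = A*cos(t) + B*sin(t). Substituting and equating the coefficients of cos(t) and sin(t) gives A = -11/37, B = -8/37, so u_p = -11*cos(t)/37 - 8*sin(t)/37.
General solution: u = -11*cos(t)/37 - 8*sin(t)/37 + C1*exp(-6*t) + C2*exp(-2*t).
Apply the initial conditions: u(0) = -11/37 + C1 + C2 = 2 and u'(0) = -8/37 - 6*C1 - 2*C2 = 0. Solving gives C1 = -89/74, C2 = 7/2.

u = -89*exp(-6*t)/74 - 11*cos(t)/37 - 8*sin(t)/37 + 7*exp(-2*t)/2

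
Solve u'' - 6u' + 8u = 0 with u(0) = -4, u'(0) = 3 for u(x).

u = -19*exp(2*x)/2 + 11*exp(4*x)/2

Characteristic equation r² - 6r + 8 = 0 factors as (r - 2)(r - 4) = 0, so r = 2, 4.
Hence u_h = C1*exp(2*x) + C2*exp(4*x).
Apply the initial conditions: u(0) = C1 + C2 = -4 and u'(0) = 2*C1 + 4*C2 = 3. Solving gives C1 = -19/2, C2 = 11/2.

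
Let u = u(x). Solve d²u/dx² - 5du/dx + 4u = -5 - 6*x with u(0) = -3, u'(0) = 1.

Characteristic equation r² - 5r + 4 = 0 factors as (r - 1)(r - 4) = 0, so r = 1, 4.
Hence u_h = C1*exp(x) + C2*exp(4*x).
For the particular solution try u_p = A0 + A1*x. Substituting and matching coefficients of each power of x gives A0 = -25/8, A1 = -3/2, so u_p = -25/8 - 3*x/2.
General solution: u = -25/8 - 3*x/2 + C1*exp(x) + C2*exp(4*x).
Apply the initial conditions: u(0) = -25/8 + C1 + C2 = -3 and u'(0) = -3/2 + C1 + 4*C2 = 1. Solving gives C1 = -2/3, C2 = 19/24.

u = -25/8 - 3*x/2 - 2*exp(x)/3 + 19*exp(4*x)/24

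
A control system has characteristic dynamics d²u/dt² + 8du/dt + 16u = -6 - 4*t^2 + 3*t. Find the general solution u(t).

u = -9/16 - t**2/4 + 7*t/16 + C1*exp(-4*t) + C2*t*exp(-4*t)

Characteristic equation r² + 8r + 16 = 0 has discriminant (8)² - 4·(16) = 0, so r = -4 is a repeated root.
Hence u_h = (C1 + C2*t)*exp(-4*t).
For the particular solution try u_p = A0 + A1*t + A2*t^2. Substituting and matching coefficients of each power of t gives A0 = -9/16, A1 = 7/16, A2 = -1/4, so u_p = -9/16 - t^2/4 + 7*t/16.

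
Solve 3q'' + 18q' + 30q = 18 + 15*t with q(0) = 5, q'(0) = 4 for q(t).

Divide through by 3: q'' + 6q' + 10q = 6 + 5*t.
Characteristic equation r² + 6r + 10 = 0 has discriminant (6)² - 4·(10) = -4 < 0, so r = -3 ± i.
Hence q_h = C1*cos(t)*exp(-3*t) + C2*exp(-3*t)*sin(t).
For the particular solution try q_p = A0 + A1*t. Substituting and matching coefficients of each power of t gives A0 = 3/10, A1 = 1/2, so q_p = 3/10 + t/2.
General solution: q = 3/10 + t/2 + C1*cos(t)*exp(-3*t) + C2*exp(-3*t)*sin(t).
Apply the initial conditions: q(0) = 3/10 + C1 = 5 and q'(0) = 1/2 + C2 - 3*C1 = 4. Solving gives C1 = 47/10, C2 = 88/5.

q = 3/10 + t/2 + 47*cos(t)*exp(-3*t)/10 + 88*exp(-3*t)*sin(t)/5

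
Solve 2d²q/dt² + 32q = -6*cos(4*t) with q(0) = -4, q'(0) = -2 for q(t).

Divide through by 2: q'' + 16q = -3*cos(4*t).
Characteristic equation r² + 16 = 0 has discriminant (0)² - 4·(16) = -64 < 0, so r = ± 4i.
Hence q_h = C1*cos(4*t) + C2*sin(4*t).
Since ±4i are characteristic roots, multiply the trial by t. Try q_p = t*(A*cos(4*t) + B*sin(4*t)). Substituting and equating the coefficients of cos(4t) and sin(4t) gives A = 0, B = -3/8, so q_p = -3*t*sin(4*t)/8.
General solution: q = C1*cos(4*t) + C2*sin(4*t) - 3*t*sin(4*t)/8.
Apply the initial conditions: q(0) = C1 = -4 and q'(0) = 4*C2 = -2. Solving gives C1 = -4, C2 = -1/2.

q = -4*cos(4*t) - sin(4*t)/2 - 3*t*sin(4*t)/8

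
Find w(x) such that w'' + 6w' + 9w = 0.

Characteristic equation r² + 6r + 9 = 0 has discriminant (6)² - 4·(9) = 0, so r = -3 is a repeated root.
Hence w_h = (C1 + C2*x)*exp(-3*x).

w = C1*exp(-3*x) + C2*x*exp(-3*x)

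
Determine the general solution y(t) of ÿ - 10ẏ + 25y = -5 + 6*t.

Characteristic equation r² - 10r + 25 = 0 has discriminant (-10)² - 4·(25) = 0, so r = 5 is a repeated root.
Hence y_h = (C1 + C2*t)*exp(5*t).
For the particular solution try y_p = A0 + A1*t. Substituting and matching coefficients of each power of t gives A0 = -13/125, A1 = 6/25, so y_p = -13/125 + 6*t/25.

y = -13/125 + 6*t/25 + C1*exp(5*t) + C2*t*exp(5*t)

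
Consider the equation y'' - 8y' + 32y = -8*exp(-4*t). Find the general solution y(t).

y = -exp(-4*t)/10 + C1*cos(4*t)*exp(4*t) + C2*exp(4*t)*sin(4*t)

Characteristic equation r² - 8r + 32 = 0 has discriminant (-8)² - 4·(32) = -64 < 0, so r = 4 ± 4i.
Hence y_h = C1*cos(4*t)*exp(4*t) + C2*exp(4*t)*sin(4*t).
Try y_p = A*exp(-4*t). Substituting into the equation and dividing by exp(-4*t) gives A = -1/10, so y_p = -exp(-4*t)/10.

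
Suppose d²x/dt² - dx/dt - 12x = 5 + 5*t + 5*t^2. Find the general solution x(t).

Characteristic equation r² - r - 12 = 0 factors as (r + 3)(r - 4) = 0, so r = -3, 4.
Hence x_h = C1*exp(-3*t) + C2*exp(4*t).
For the particular solution try x_p = A0 + A1*t + A2*t^2. Substituting and matching coefficients of each power of t gives A0 = -395/864, A1 = -25/72, A2 = -5/12, so x_p = -395/864 - 25*t/72 - 5*t^2/12.

x = -395/864 - 25*t/72 - 5*t**2/12 + C1*exp(-3*t) + C2*exp(4*t)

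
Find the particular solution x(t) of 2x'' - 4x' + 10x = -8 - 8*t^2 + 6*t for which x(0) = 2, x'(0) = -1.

Divide through by 2: x'' - 2x' + 5x = -4 - 4*t^2 + 3*t.
Characteristic equation r² - 2r + 5 = 0 has discriminant (-2)² - 4·(5) = -16 < 0, so r = 1 ± 2i.
Hence x_h = C1*cos(2*t)*exp(t) + C2*exp(t)*sin(2*t).
For the particular solution try x_p = A0 + A1*t + A2*t^2. Substituting and matching coefficients of each power of t gives A0 = -62/125, A1 = -1/25, A2 = -4/5, so x_p = -62/125 - 4*t^2/5 - t/25.
General solution: x = -62/125 - 4*t^2/5 - t/25 + C1*cos(2*t)*exp(t) + C2*exp(t)*sin(2*t).
Apply the initial conditions: x(0) = -62/125 + C1 = 2 and x'(0) = -1/25 + C1 + 2*C2 = -1. Solving gives C1 = 312/125, C2 = -216/125.

x = -62/125 - 4*t**2/5 - t/25 - 216*exp(t)*sin(2*t)/125 + 312*cos(2*t)*exp(t)/125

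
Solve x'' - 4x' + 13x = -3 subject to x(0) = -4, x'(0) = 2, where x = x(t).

Characteristic equation r² - 4r + 13 = 0 has discriminant (-4)² - 4·(13) = -36 < 0, so r = 2 ± 3i.
Hence x_h = C1*cos(3*t)*exp(2*t) + C2*exp(2*t)*sin(3*t).
For the particular solution try x_p = A0. Substituting and matching coefficients of each power of t gives A0 = -3/13, so x_p = -3/13.
General solution: x = -3/13 + C1*cos(3*t)*exp(2*t) + C2*exp(2*t)*sin(3*t).
Apply the initial conditions: x(0) = -3/13 + C1 = -4 and x'(0) = 2*C1 + 3*C2 = 2. Solving gives C1 = -49/13, C2 = 124/39.

x = -3/13 - 49*cos(3*t)*exp(2*t)/13 + 124*exp(2*t)*sin(3*t)/39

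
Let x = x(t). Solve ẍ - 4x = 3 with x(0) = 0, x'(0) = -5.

Characteristic equation r² - 4 = 0 factors as (r - 2)(r + 2) = 0, so r = 2, -2.
Hence x_h = C1*exp(2*t) + C2*exp(-2*t).
For the particular solution try x_p = A0. Substituting and matching coefficients of each power of t gives A0 = -3/4, so x_p = -3/4.
General solution: x = -3/4 + C1*exp(2*t) + C2*exp(-2*t).
Apply the initial conditions: x(0) = -3/4 + C1 + C2 = 0 and x'(0) = -2*C2 + 2*C1 = -5. Solving gives C1 = -7/8, C2 = 13/8.

x = -3/4 - 7*exp(2*t)/8 + 13*exp(-2*t)/8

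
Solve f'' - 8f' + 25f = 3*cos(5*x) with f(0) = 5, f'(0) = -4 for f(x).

Characteristic equation r² - 8r + 25 = 0 has discriminant (-8)² - 4·(25) = -36 < 0, so r = 4 ± 3i.
Hence f_h = C1*cos(3*x)*exp(4*x) + C2*exp(4*x)*sin(3*x).
Try f_p = A*cos(5*x) + B*sin(5*x). Substituting and equating the coefficients of cos(5x) and sin(5x) gives A = 0, B = -3/40, so f_p = -3*sin(5*x)/40.
General solution: f = -3*sin(5*x)/40 + C1*cos(3*x)*exp(4*x) + C2*exp(4*x)*sin(3*x).
Apply the initial conditions: f(0) = C1 = 5 and f'(0) = -3/8 + 3*C2 + 4*C1 = -4. Solving gives C1 = 5, C2 = -63/8.

f = -3*sin(5*x)/40 + 5*cos(3*x)*exp(4*x) - 63*exp(4*x)*sin(3*x)/8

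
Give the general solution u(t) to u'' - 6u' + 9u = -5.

Characteristic equation r² - 6r + 9 = 0 has discriminant (-6)² - 4·(9) = 0, so r = 3 is a repeated root.
Hence u_h = (C1 + C2*t)*exp(3*t).
For the particular solution try u_p = A0. Substituting and matching coefficients of each power of t gives A0 = -5/9, so u_p = -5/9.

u = -5/9 + C1*exp(3*t) + C2*t*exp(3*t)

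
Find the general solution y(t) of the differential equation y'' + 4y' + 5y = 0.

Characteristic equation r² + 4r + 5 = 0 has discriminant (4)² - 4·(5) = -4 < 0, so r = -2 ± i.
Hence y_h = C1*cos(t)*exp(-2*t) + C2*exp(-2*t)*sin(t).

y = C1*cos(t)*exp(-2*t) + C2*exp(-2*t)*sin(t)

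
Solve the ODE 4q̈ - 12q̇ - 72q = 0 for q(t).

Divide through by 4: q'' - 3q' - 18q = 0.
Characteristic equation r² - 3r - 18 = 0 factors as (r + 3)(r - 6) = 0, so r = -3, 6.
Hence q_h = C1*exp(-3*t) + C2*exp(6*t).

q = C1*exp(-3*t) + C2*exp(6*t)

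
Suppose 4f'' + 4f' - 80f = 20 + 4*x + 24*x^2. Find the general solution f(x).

Divide through by 4: f'' + f' - 20f = 5 + x + 6*x^2.
Characteristic equation r² + r - 20 = 0 factors as (r - 4)(r + 5) = 0, so r = 4, -5.
Hence f_h = C1*exp(4*x) + C2*exp(-5*x).
For the particular solution try f_p = A0 + A1*x + A2*x^2. Substituting and matching coefficients of each power of x gives A0 = -71/250, A1 = -2/25, A2 = -3/10, so f_p = -71/250 - 3*x^2/10 - 2*x/25.

f = -71/250 - 3*x**2/10 - 2*x/25 + C1*exp(4*x) + C2*exp(-5*x)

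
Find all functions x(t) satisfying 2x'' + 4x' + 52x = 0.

Divide through by 2: x'' + 2x' + 26x = 0.
Characteristic equation r² + 2r + 26 = 0 has discriminant (2)² - 4·(26) = -100 < 0, so r = -1 ± 5i.
Hence x_h = C1*cos(5*t)*exp(-t) + C2*exp(-t)*sin(5*t).

x = C1*cos(5*t)*exp(-t) + C2*exp(-t)*sin(5*t)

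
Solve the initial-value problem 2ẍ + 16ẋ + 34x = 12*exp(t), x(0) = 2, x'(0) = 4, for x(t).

Divide through by 2: x'' + 8x' + 17x = 6*exp(t).
Characteristic equation r² + 8r + 17 = 0 has discriminant (8)² - 4·(17) = -4 < 0, so r = -4 ± i.
Hence x_h = C1*cos(t)*exp(-4*t) + C2*exp(-4*t)*sin(t).
Try x_p = A*exp(t). Substituting into the equation and dividing by exp(t) gives A = 3/13, so x_p = 3*exp(t)/13.
General solution: x = 3*exp(t)/13 + C1*cos(t)*exp(-4*t) + C2*exp(-4*t)*sin(t).
Apply the initial conditions: x(0) = 3/13 + C1 = 2 and x'(0) = 3/13 + C2 - 4*C1 = 4. Solving gives C1 = 23/13, C2 = 141/13.

x = 3*exp(t)/13 + 23*cos(t)*exp(-4*t)/13 + 141*exp(-4*t)*sin(t)/13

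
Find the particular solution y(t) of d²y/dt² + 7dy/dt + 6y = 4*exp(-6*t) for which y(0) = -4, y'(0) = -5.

y = -141*exp(-t)/25 + 41*exp(-6*t)/25 - 4*t*exp(-6*t)/5

Characteristic equation r² + 7r + 6 = 0 factors as (r + 6)(r + 1) = 0, so r = -6, -1.
Hence y_h = C1*exp(-6*t) + C2*exp(-t).
Since exp(-6*t) solves the homogeneous equation (r = -6 is a root of multiplicity 1), multiply the trial by t. Try y_p = A*t*exp(-6*t). Substituting into the equation and dividing by exp(-6*t) gives A = -4/5, so y_p = -4*t*exp(-6*t)/5.
General solution: y = C1*exp(-6*t) + C2*exp(-t) - 4*t*exp(-6*t)/5.
Apply the initial conditions: y(0) = C1 + C2 = -4 and y'(0) = -4/5 - C2 - 6*C1 = -5. Solving gives C1 = 41/25, C2 = -141/25.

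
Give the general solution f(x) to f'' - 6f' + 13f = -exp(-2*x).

f = -exp(-2*x)/29 + C1*cos(2*x)*exp(3*x) + C2*exp(3*x)*sin(2*x)

Characteristic equation r² - 6r + 13 = 0 has discriminant (-6)² - 4·(13) = -16 < 0, so r = 3 ± 2i.
Hence f_h = C1*cos(2*x)*exp(3*x) + C2*exp(3*x)*sin(2*x).
Try f_p = A*exp(-2*x). Substituting into the equation and dividing by exp(-2*x) gives A = -1/29, so f_p = -exp(-2*x)/29.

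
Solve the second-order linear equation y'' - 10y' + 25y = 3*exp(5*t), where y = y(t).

Characteristic equation r² - 10r + 25 = 0 has discriminant (-10)² - 4·(25) = 0, so r = 5 is a repeated root.
Hence y_h = (C1 + C2*t)*exp(5*t).
Since exp(5*t) solves the homogeneous equation (r = 5 is a root of multiplicity 2), multiply the trial by t^2. Try y_p = A*t^2*exp(5*t). Substituting into the equation and dividing by exp(5*t) gives A = 3/2, so y_p = 3*t^2*exp(5*t)/2.

y = C1*exp(5*t) + 3*t**2*exp(5*t)/2 + C2*t*exp(5*t)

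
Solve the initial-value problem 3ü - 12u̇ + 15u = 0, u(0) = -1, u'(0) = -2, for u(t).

u = -cos(t)*exp(2*t)

Divide through by 3: u'' - 4u' + 5u = 0.
Characteristic equation r² - 4r + 5 = 0 has discriminant (-4)² - 4·(5) = -4 < 0, so r = 2 ± i.
Hence u_h = C1*cos(t)*exp(2*t) + C2*exp(2*t)*sin(t).
Apply the initial conditions: u(0) = C1 = -1 and u'(0) = C2 + 2*C1 = -2. Solving gives C1 = -1, C2 = 0.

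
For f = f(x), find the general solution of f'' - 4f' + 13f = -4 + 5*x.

f = -32/169 + 5*x/13 + C1*cos(3*x)*exp(2*x) + C2*exp(2*x)*sin(3*x)

Characteristic equation r² - 4r + 13 = 0 has discriminant (-4)² - 4·(13) = -36 < 0, so r = 2 ± 3i.
Hence f_h = C1*cos(3*x)*exp(2*x) + C2*exp(2*x)*sin(3*x).
For the particular solution try f_p = A0 + A1*x. Substituting and matching coefficients of each power of x gives A0 = -32/169, A1 = 5/13, so f_p = -32/169 + 5*x/13.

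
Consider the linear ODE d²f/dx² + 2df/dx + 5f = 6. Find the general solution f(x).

Characteristic equation r² + 2r + 5 = 0 has discriminant (2)² - 4·(5) = -16 < 0, so r = -1 ± 2i.
Hence f_h = C1*cos(2*x)*exp(-x) + C2*exp(-x)*sin(2*x).
For the particular solution try f_p = A0. Substituting and matching coefficients of each power of x gives A0 = 6/5, so f_p = 6/5.

f = 6/5 + C1*cos(2*x)*exp(-x) + C2*exp(-x)*sin(2*x)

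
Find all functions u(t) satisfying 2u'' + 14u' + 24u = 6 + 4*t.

u = 11/72 + t/6 + C1*exp(-3*t) + C2*exp(-4*t)

Divide through by 2: u'' + 7u' + 12u = 3 + 2*t.
Characteristic equation r² + 7r + 12 = 0 factors as (r + 3)(r + 4) = 0, so r = -3, -4.
Hence u_h = C1*exp(-3*t) + C2*exp(-4*t).
For the particular solution try u_p = A0 + A1*t. Substituting and matching coefficients of each power of t gives A0 = 11/72, A1 = 1/6, so u_p = 11/72 + t/6.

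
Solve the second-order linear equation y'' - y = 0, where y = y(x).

Characteristic equation r² - 1 = 0 factors as (r - 1)(r + 1) = 0, so r = 1, -1.
Hence y_h = C1*exp(x) + C2*exp(-x).

y = C1*exp(x) + C2*exp(-x)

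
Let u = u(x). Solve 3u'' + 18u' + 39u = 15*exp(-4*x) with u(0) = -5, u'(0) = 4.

Divide through by 3: u'' + 6u' + 13u = 5*exp(-4*x).
Characteristic equation r² + 6r + 13 = 0 has discriminant (6)² - 4·(13) = -16 < 0, so r = -3 ± 2i.
Hence u_h = C1*cos(2*x)*exp(-3*x) + C2*exp(-3*x)*sin(2*x).
Try u_p = A*exp(-4*x). Substituting into the equation and dividing by exp(-4*x) gives A = 1, so u_p = exp(-4*x).
General solution: u = C1*cos(2*x)*exp(-3*x) + C2*exp(-3*x)*sin(2*x) + exp(-4*x).
Apply the initial conditions: u(0) = 1 + C1 = -5 and u'(0) = -4 - 3*C1 + 2*C2 = 4. Solving gives C1 = -6, C2 = -5.

u = -6*cos(2*x)*exp(-3*x) - 5*exp(-3*x)*sin(2*x) + exp(-4*x)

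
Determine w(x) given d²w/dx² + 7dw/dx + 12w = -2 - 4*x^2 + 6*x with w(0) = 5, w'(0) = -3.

Characteristic equation r² + 7r + 12 = 0 factors as (r + 4)(r + 3) = 0, so r = -4, -3.
Hence w_h = C1*exp(-4*x) + C2*exp(-3*x).
For the particular solution try w_p = A0 + A1*x + A2*x^2. Substituting and matching coefficients of each power of x gives A0 = -17/27, A1 = 8/9, A2 = -1/3, so w_p = -17/27 - x^2/3 + 8*x/9.
General solution: w = -17/27 - x^2/3 + 8*x/9 + C1*exp(-4*x) + C2*exp(-3*x).
Apply the initial conditions: w(0) = -17/27 + C1 + C2 = 5 and w'(0) = 8/9 - 4*C1 - 3*C2 = -3. Solving gives C1 = -13, C2 = 503/27.

w = -17/27 - 13*exp(-4*x) - x**2/3 + 8*x/9 + 503*exp(-3*x)/27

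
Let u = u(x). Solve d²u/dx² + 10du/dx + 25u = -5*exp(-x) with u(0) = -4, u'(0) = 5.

Characteristic equation r² + 10r + 25 = 0 has discriminant (10)² - 4·(25) = 0, so r = -5 is a repeated root.
Hence u_h = (C1 + C2*x)*exp(-5*x).
Try u_p = A*exp(-x). Substituting into the equation and dividing by exp(-x) gives A = -5/16, so u_p = -5*exp(-x)/16.
General solution: u = -5*exp(-x)/16 + C1*exp(-5*x) + C2*x*exp(-5*x).
Apply the initial conditions: u(0) = -5/16 + C1 = -4 and u'(0) = 5/16 + C2 - 5*C1 = 5. Solving gives C1 = -59/16, C2 = -55/4.

u = -59*exp(-5*x)/16 - 5*exp(-x)/16 - 55*x*exp(-5*x)/4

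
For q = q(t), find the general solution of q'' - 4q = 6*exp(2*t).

Characteristic equation r² - 4 = 0 factors as (r - 2)(r + 2) = 0, so r = 2, -2.
Hence q_h = C1*exp(2*t) + C2*exp(-2*t).
Since exp(2*t) solves the homogeneous equation (r = 2 is a root of multiplicity 1), multiply the trial by t. Try q_p = A*t*exp(2*t). Substituting into the equation and dividing by exp(2*t) gives A = 3/2, so q_p = 3*t*exp(2*t)/2.

q = C1*exp(2*t) + C2*exp(-2*t) + 3*t*exp(2*t)/2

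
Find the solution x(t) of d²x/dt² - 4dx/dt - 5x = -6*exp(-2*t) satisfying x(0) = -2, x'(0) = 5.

x = -6*exp(-2*t)/7 - 3*exp(-t)/2 + 5*exp(5*t)/14

Characteristic equation r² - 4r - 5 = 0 factors as (r + 1)(r - 5) = 0, so r = -1, 5.
Hence x_h = C1*exp(-t) + C2*exp(5*t).
Try x_p = A*exp(-2*t). Substituting into the equation and dividing by exp(-2*t) gives A = -6/7, so x_p = -6*exp(-2*t)/7.
General solution: x = -6*exp(-2*t)/7 + C1*exp(-t) + C2*exp(5*t).
Apply the initial conditions: x(0) = -6/7 + C1 + C2 = -2 and x'(0) = 12/7 - C1 + 5*C2 = 5. Solving gives C1 = -3/2, C2 = 5/14.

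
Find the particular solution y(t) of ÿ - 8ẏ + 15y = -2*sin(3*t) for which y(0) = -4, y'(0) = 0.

Characteristic equation r² - 8r + 15 = 0 factors as (r - 3)(r - 5) = 0, so r = 3, 5.
Hence y_h = C1*exp(3*t) + C2*exp(5*t).
Try y_p = A*cos(3*t) + B*sin(3*t). Substituting and equating the coefficients of cos(3t) and sin(3t) gives A = -4/51, B = -1/51, so y_p = -4*cos(3*t)/51 - sin(3*t)/51.
General solution: y = -4*cos(3*t)/51 - sin(3*t)/51 + C1*exp(3*t) + C2*exp(5*t).
Apply the initial conditions: y(0) = -4/51 + C1 + C2 = -4 and y'(0) = -1/17 + 3*C1 + 5*C2 = 0. Solving gives C1 = -59/6, C2 = 201/34.

y = -59*exp(3*t)/6 - 4*cos(3*t)/51 - sin(3*t)/51 + 201*exp(5*t)/34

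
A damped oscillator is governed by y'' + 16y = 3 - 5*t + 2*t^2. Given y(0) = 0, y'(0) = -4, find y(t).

y = 11/64 - 59*sin(4*t)/64 - 11*cos(4*t)/64 - 5*t/16 + t**2/8

Characteristic equation r² + 16 = 0 has discriminant (0)² - 4·(16) = -64 < 0, so r = ± 4i.
Hence y_h = C1*cos(4*t) + C2*sin(4*t).
For the particular solution try y_p = A0 + A1*t + A2*t^2. Substituting and matching coefficients of each power of t gives A0 = 11/64, A1 = -5/16, A2 = 1/8, so y_p = 11/64 - 5*t/16 + t^2/8.
General solution: y = 11/64 - 5*t/16 + t^2/8 + C1*cos(4*t) + C2*sin(4*t).
Apply the initial conditions: y(0) = 11/64 + C1 = 0 and y'(0) = -5/16 + 4*C2 = -4. Solving gives C1 = -11/64, C2 = -59/64.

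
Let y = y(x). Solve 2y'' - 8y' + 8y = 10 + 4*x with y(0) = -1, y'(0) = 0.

Divide through by 2: y'' - 4y' + 4y = 5 + 2*x.
Characteristic equation r² - 4r + 4 = 0 has discriminant (-4)² - 4·(4) = 0, so r = 2 is a repeated root.
Hence y_h = (C1 + C2*x)*exp(2*x).
For the particular solution try y_p = A0 + A1*x. Substituting and matching coefficients of each power of x gives A0 = 7/4, A1 = 1/2, so y_p = 7/4 + x/2.
General solution: y = 7/4 + x/2 + C1*exp(2*x) + C2*x*exp(2*x).
Apply the initial conditions: y(0) = 7/4 + C1 = -1 and y'(0) = 1/2 + C2 + 2*C1 = 0. Solving gives C1 = -11/4, C2 = 5.

y = 7/4 + x/2 - 11*exp(2*x)/4 + 5*x*exp(2*x)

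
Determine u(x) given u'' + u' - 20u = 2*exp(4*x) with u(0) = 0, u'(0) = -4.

u = -38*exp(4*x)/81 + 38*exp(-5*x)/81 + 2*x*exp(4*x)/9

Characteristic equation r² + r - 20 = 0 factors as (r + 5)(r - 4) = 0, so r = -5, 4.
Hence u_h = C1*exp(-5*x) + C2*exp(4*x).
Since exp(4*x) solves the homogeneous equation (r = 4 is a root of multiplicity 1), multiply the trial by x. Try u_p = A*x*exp(4*x). Substituting into the equation and dividing by exp(4*x) gives A = 2/9, so u_p = 2*x*exp(4*x)/9.
General solution: u = C1*exp(-5*x) + C2*exp(4*x) + 2*x*exp(4*x)/9.
Apply the initial conditions: u(0) = C1 + C2 = 0 and u'(0) = 2/9 - 5*C1 + 4*C2 = -4. Solving gives C1 = 38/81, C2 = -38/81.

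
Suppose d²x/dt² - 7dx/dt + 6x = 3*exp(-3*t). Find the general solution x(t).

x = exp(-3*t)/12 + C1*exp(6*t) + C2*exp(t)

Characteristic equation r² - 7r + 6 = 0 factors as (r - 6)(r - 1) = 0, so r = 6, 1.
Hence x_h = C1*exp(6*t) + C2*exp(t).
Try x_p = A*exp(-3*t). Substituting into the equation and dividing by exp(-3*t) gives A = 1/12, so x_p = exp(-3*t)/12.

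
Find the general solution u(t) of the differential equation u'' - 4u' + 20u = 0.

Characteristic equation r² - 4r + 20 = 0 has discriminant (-4)² - 4·(20) = -64 < 0, so r = 2 ± 4i.
Hence u_h = C1*cos(4*t)*exp(2*t) + C2*exp(2*t)*sin(4*t).

u = C1*cos(4*t)*exp(2*t) + C2*exp(2*t)*sin(4*t)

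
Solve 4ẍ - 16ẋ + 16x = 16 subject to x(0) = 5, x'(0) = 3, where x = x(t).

x = 1 + 4*exp(2*t) - 5*t*exp(2*t)

Divide through by 4: x'' - 4x' + 4x = 4.
Characteristic equation r² - 4r + 4 = 0 has discriminant (-4)² - 4·(4) = 0, so r = 2 is a repeated root.
Hence x_h = (C1 + C2*t)*exp(2*t).
For the particular solution try x_p = A0. Substituting and matching coefficients of each power of t gives A0 = 1, so x_p = 1.
General solution: x = 1 + C1*exp(2*t) + C2*t*exp(2*t).
Apply the initial conditions: x(0) = 1 + C1 = 5 and x'(0) = C2 + 2*C1 = 3. Solving gives C1 = 4, C2 = -5.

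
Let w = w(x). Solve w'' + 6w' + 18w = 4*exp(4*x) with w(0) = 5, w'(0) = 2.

w = 2*exp(4*x)/29 + 143*cos(3*x)*exp(-3*x)/29 + 479*exp(-3*x)*sin(3*x)/87

Characteristic equation r² + 6r + 18 = 0 has discriminant (6)² - 4·(18) = -36 < 0, so r = -3 ± 3i.
Hence w_h = C1*cos(3*x)*exp(-3*x) + C2*exp(-3*x)*sin(3*x).
Try w_p = A*exp(4*x). Substituting into the equation and dividing by exp(4*x) gives A = 2/29, so w_p = 2*exp(4*x)/29.
General solution: w = 2*exp(4*x)/29 + C1*cos(3*x)*exp(-3*x) + C2*exp(-3*x)*sin(3*x).
Apply the initial conditions: w(0) = 2/29 + C1 = 5 and w'(0) = 8/29 - 3*C1 + 3*C2 = 2. Solving gives C1 = 143/29, C2 = 479/87.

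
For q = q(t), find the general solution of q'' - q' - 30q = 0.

q = C1*exp(6*t) + C2*exp(-5*t)

Characteristic equation r² - r - 30 = 0 factors as (r - 6)(r + 5) = 0, so r = 6, -5.
Hence q_h = C1*exp(6*t) + C2*exp(-5*t).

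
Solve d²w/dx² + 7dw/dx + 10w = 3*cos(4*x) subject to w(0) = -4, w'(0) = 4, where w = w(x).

w = -163*exp(-2*x)/30 - 9*cos(4*x)/410 + 21*sin(4*x)/205 + 179*exp(-5*x)/123

Characteristic equation r² + 7r + 10 = 0 factors as (r + 2)(r + 5) = 0, so r = -2, -5.
Hence w_h = C1*exp(-2*x) + C2*exp(-5*x).
Try w_p = A*cos(4*x) + B*sin(4*x). Substituting and equating the coefficients of cos(4x) and sin(4x) gives A = -9/410, B = 21/205, so w_p = -9*cos(4*x)/410 + 21*sin(4*x)/205.
General solution: w = -9*cos(4*x)/410 + 21*sin(4*x)/205 + C1*exp(-2*x) + C2*exp(-5*x).
Apply the initial conditions: w(0) = -9/410 + C1 + C2 = -4 and w'(0) = 84/205 - 5*C2 - 2*C1 = 4. Solving gives C1 = -163/30, C2 = 179/123.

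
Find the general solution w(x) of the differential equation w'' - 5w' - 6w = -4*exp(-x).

Characteristic equation r² - 5r - 6 = 0 factors as (r + 1)(r - 6) = 0, so r = -1, 6.
Hence w_h = C1*exp(-x) + C2*exp(6*x).
Since exp(-x) solves the homogeneous equation (r = -1 is a root of multiplicity 1), multiply the trial by x. Try w_p = A*x*exp(-x). Substituting into the equation and dividing by exp(-x) gives A = 4/7, so w_p = 4*x*exp(-x)/7.

w = C1*exp(-x) + C2*exp(6*x) + 4*x*exp(-x)/7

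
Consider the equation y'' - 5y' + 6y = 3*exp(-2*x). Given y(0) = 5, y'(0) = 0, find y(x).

Characteristic equation r² - 5r + 6 = 0 factors as (r - 3)(r - 2) = 0, so r = 3, 2.
Hence y_h = C1*exp(3*x) + C2*exp(2*x).
Try y_p = A*exp(-2*x). Substituting into the equation and dividing by exp(-2*x) gives A = 3/20, so y_p = 3*exp(-2*x)/20.
General solution: y = 3*exp(-2*x)/20 + C1*exp(3*x) + C2*exp(2*x).
Apply the initial conditions: y(0) = 3/20 + C1 + C2 = 5 and y'(0) = -3/10 + 2*C2 + 3*C1 = 0. Solving gives C1 = -47/5, C2 = 57/4.

y = -47*exp(3*x)/5 + 3*exp(-2*x)/20 + 57*exp(2*x)/4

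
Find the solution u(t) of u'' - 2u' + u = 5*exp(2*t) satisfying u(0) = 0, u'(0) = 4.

u = -5*exp(t) + 5*exp(2*t) - t*exp(t)

Characteristic equation r² - 2r + 1 = 0 has discriminant (-2)² - 4·(1) = 0, so r = 1 is a repeated root.
Hence u_h = (C1 + C2*t)*exp(t).
Try u_p = A*exp(2*t). Substituting into the equation and dividing by exp(2*t) gives A = 5, so u_p = 5*exp(2*t).
General solution: u = 5*exp(2*t) + C1*exp(t) + C2*t*exp(t).
Apply the initial conditions: u(0) = 5 + C1 = 0 and u'(0) = 10 + C1 + C2 = 4. Solving gives C1 = -5, C2 = -1.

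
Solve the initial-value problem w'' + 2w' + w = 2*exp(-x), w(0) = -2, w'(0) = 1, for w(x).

w = -2*exp(-x) + x**2*exp(-x) - x*exp(-x)

Characteristic equation r² + 2r + 1 = 0 has discriminant (2)² - 4·(1) = 0, so r = -1 is a repeated root.
Hence w_h = (C1 + C2*x)*exp(-x).
Since exp(-x) solves the homogeneous equation (r = -1 is a root of multiplicity 2), multiply the trial by x^2. Try w_p = A*x^2*exp(-x). Substituting into the equation and dividing by exp(-x) gives A = 1, so w_p = x^2*exp(-x).
General solution: w = C1*exp(-x) + x^2*exp(-x) + C2*x*exp(-x).
Apply the initial conditions: w(0) = C1 = -2 and w'(0) = C2 - C1 = 1. Solving gives C1 = -2, C2 = -1.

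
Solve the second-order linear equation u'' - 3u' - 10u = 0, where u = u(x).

u = C1*exp(5*x) + C2*exp(-2*x)

Characteristic equation r² - 3r - 10 = 0 factors as (r - 5)(r + 2) = 0, so r = 5, -2.
Hence u_h = C1*exp(5*x) + C2*exp(-2*x).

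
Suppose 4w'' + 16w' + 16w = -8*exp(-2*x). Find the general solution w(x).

Divide through by 4: w'' + 4w' + 4w = -2*exp(-2*x).
Characteristic equation r² + 4r + 4 = 0 has discriminant (4)² - 4·(4) = 0, so r = -2 is a repeated root.
Hence w_h = (C1 + C2*x)*exp(-2*x).
Since exp(-2*x) solves the homogeneous equation (r = -2 is a root of multiplicity 2), multiply the trial by x^2. Try w_p = A*x^2*exp(-2*x). Substituting into the equation and dividing by exp(-2*x) gives A = -1, so w_p = -x^2*exp(-2*x).

w = C1*exp(-2*x) - x**2*exp(-2*x) + C2*x*exp(-2*x)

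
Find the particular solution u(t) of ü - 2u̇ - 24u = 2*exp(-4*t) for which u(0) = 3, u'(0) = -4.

Characteristic equation r² - 2r - 24 = 0 factors as (r + 4)(r - 6) = 0, so r = -4, 6.
Hence u_h = C1*exp(-4*t) + C2*exp(6*t).
Since exp(-4*t) solves the homogeneous equation (r = -4 is a root of multiplicity 1), multiply the trial by t. Try u_p = A*t*exp(-4*t). Substituting into the equation and dividing by exp(-4*t) gives A = -1/5, so u_p = -t*exp(-4*t)/5.
General solution: u = C1*exp(-4*t) + C2*exp(6*t) - t*exp(-4*t)/5.
Apply the initial conditions: u(0) = C1 + C2 = 3 and u'(0) = -1/5 - 4*C1 + 6*C2 = -4. Solving gives C1 = 109/50, C2 = 41/50.

u = 41*exp(6*t)/50 + 109*exp(-4*t)/50 - t*exp(-4*t)/5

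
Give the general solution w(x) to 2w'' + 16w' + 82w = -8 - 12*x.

Divide through by 2: w'' + 8w' + 41w = -4 - 6*x.
Characteristic equation r² + 8r + 41 = 0 has discriminant (8)² - 4·(41) = -100 < 0, so r = -4 ± 5i.
Hence w_h = C1*cos(5*x)*exp(-4*x) + C2*exp(-4*x)*sin(5*x).
For the particular solution try w_p = A0 + A1*x. Substituting and matching coefficients of each power of x gives A0 = -116/1681, A1 = -6/41, so w_p = -116/1681 - 6*x/41.

w = -116/1681 - 6*x/41 + C1*cos(5*x)*exp(-4*x) + C2*exp(-4*x)*sin(5*x)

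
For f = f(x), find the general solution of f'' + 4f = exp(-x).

f = exp(-x)/5 + C1*cos(2*x) + C2*sin(2*x)

Characteristic equation r² + 4 = 0 has discriminant (0)² - 4·(4) = -16 < 0, so r = ± 2i.
Hence f_h = C1*cos(2*x) + C2*sin(2*x).
Try f_p = A*exp(-x). Substituting into the equation and dividing by exp(-x) gives A = 1/5, so f_p = exp(-x)/5.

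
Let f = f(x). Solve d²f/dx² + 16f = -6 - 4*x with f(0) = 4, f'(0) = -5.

Characteristic equation r² + 16 = 0 has discriminant (0)² - 4·(16) = -64 < 0, so r = ± 4i.
Hence f_h = C1*cos(4*x) + C2*sin(4*x).
For the particular solution try f_p = A0 + A1*x. Substituting and matching coefficients of each power of x gives A0 = -3/8, A1 = -1/4, so f_p = -3/8 - x/4.
General solution: f = -3/8 - x/4 + C1*cos(4*x) + C2*sin(4*x).
Apply the initial conditions: f(0) = -3/8 + C1 = 4 and f'(0) = -1/4 + 4*C2 = -5. Solving gives C1 = 35/8, C2 = -19/16.

f = -3/8 - 19*sin(4*x)/16 - x/4 + 35*cos(4*x)/8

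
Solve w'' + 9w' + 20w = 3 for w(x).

Characteristic equation r² + 9r + 20 = 0 factors as (r + 4)(r + 5) = 0, so r = -4, -5.
Hence w_h = C1*exp(-4*x) + C2*exp(-5*x).
For the particular solution try w_p = A0. Substituting and matching coefficients of each power of x gives A0 = 3/20, so w_p = 3/20.

w = 3/20 + C1*exp(-4*x) + C2*exp(-5*x)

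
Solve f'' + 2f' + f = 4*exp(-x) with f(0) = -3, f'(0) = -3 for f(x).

Characteristic equation r² + 2r + 1 = 0 has discriminant (2)² - 4·(1) = 0, so r = -1 is a repeated root.
Hence f_h = (C1 + C2*x)*exp(-x).
Since exp(-x) solves the homogeneous equation (r = -1 is a root of multiplicity 2), multiply the trial by x^2. Try f_p = A*x^2*exp(-x). Substituting into the equation and dividing by exp(-x) gives A = 2, so f_p = 2*x^2*exp(-x).
General solution: f = C1*exp(-x) + 2*x^2*exp(-x) + C2*x*exp(-x).
Apply the initial conditions: f(0) = C1 = -3 and f'(0) = C2 - C1 = -3. Solving gives C1 = -3, C2 = -6.

f = -3*exp(-x) - 6*x*exp(-x) + 2*x**2*exp(-x)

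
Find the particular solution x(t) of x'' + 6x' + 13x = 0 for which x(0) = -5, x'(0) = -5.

x = -10*exp(-3*t)*sin(2*t) - 5*cos(2*t)*exp(-3*t)

Characteristic equation r² + 6r + 13 = 0 has discriminant (6)² - 4·(13) = -16 < 0, so r = -3 ± 2i.
Hence x_h = C1*cos(2*t)*exp(-3*t) + C2*exp(-3*t)*sin(2*t).
Apply the initial conditions: x(0) = C1 = -5 and x'(0) = -3*C1 + 2*C2 = -5. Solving gives C1 = -5, C2 = -10.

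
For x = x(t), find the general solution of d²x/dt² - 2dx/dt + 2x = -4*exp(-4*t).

Characteristic equation r² - 2r + 2 = 0 has discriminant (-2)² - 4·(2) = -4 < 0, so r = 1 ± i.
Hence x_h = C1*cos(t)*exp(t) + C2*exp(t)*sin(t).
Try x_p = A*exp(-4*t). Substituting into the equation and dividing by exp(-4*t) gives A = -2/13, so x_p = -2*exp(-4*t)/13.

x = -2*exp(-4*t)/13 + C1*cos(t)*exp(t) + C2*exp(t)*sin(t)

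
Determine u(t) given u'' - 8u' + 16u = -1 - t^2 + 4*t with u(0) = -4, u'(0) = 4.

Characteristic equation r² - 8r + 16 = 0 has discriminant (-8)² - 4·(16) = 0, so r = 4 is a repeated root.
Hence u_h = (C1 + C2*t)*exp(4*t).
For the particular solution try u_p = A0 + A1*t + A2*t^2. Substituting and matching coefficients of each power of t gives A0 = 5/128, A1 = 3/16, A2 = -1/16, so u_p = 5/128 - t^2/16 + 3*t/16.
General solution: u = 5/128 - t^2/16 + 3*t/16 + C1*exp(4*t) + C2*t*exp(4*t).
Apply the initial conditions: u(0) = 5/128 + C1 = -4 and u'(0) = 3/16 + C2 + 4*C1 = 4. Solving gives C1 = -517/128, C2 = 639/32.

u = 5/128 - 517*exp(4*t)/128 - t**2/16 + 3*t/16 + 639*t*exp(4*t)/32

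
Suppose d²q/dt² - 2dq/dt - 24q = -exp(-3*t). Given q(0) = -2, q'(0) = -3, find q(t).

Characteristic equation r² - 2r - 24 = 0 factors as (r + 4)(r - 6) = 0, so r = -4, 6.
Hence q_h = C1*exp(-4*t) + C2*exp(6*t).
Try q_p = A*exp(-3*t). Substituting into the equation and dividing by exp(-3*t) gives A = 1/9, so q_p = exp(-3*t)/9.
General solution: q = exp(-3*t)/9 + C1*exp(-4*t) + C2*exp(6*t).
Apply the initial conditions: q(0) = 1/9 + C1 + C2 = -2 and q'(0) = -1/3 - 4*C1 + 6*C2 = -3. Solving gives C1 = -1, C2 = -10/9.

q = -exp(-4*t) - 10*exp(6*t)/9 + exp(-3*t)/9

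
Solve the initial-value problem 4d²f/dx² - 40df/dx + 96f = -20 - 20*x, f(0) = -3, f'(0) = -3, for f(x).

Divide through by 4: f'' - 10f' + 24f = -5 - 5*x.
Characteristic equation r² - 10r + 24 = 0 factors as (r - 6)(r - 4) = 0, so r = 6, 4.
Hence f_h = C1*exp(6*x) + C2*exp(4*x).
For the particular solution try f_p = A0 + A1*x. Substituting and matching coefficients of each power of x gives A0 = -85/288, A1 = -5/24, so f_p = -85/288 - 5*x/24.
General solution: f = -85/288 - 5*x/24 + C1*exp(6*x) + C2*exp(4*x).
Apply the initial conditions: f(0) = -85/288 + C1 + C2 = -3 and f'(0) = -5/24 + 4*C2 + 6*C1 = -3. Solving gives C1 = 289/72, C2 = -215/32.

f = -85/288 - 215*exp(4*x)/32 - 5*x/24 + 289*exp(6*x)/72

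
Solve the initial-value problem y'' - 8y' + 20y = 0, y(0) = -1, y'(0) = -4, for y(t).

y = -cos(2*t)*exp(4*t)

Characteristic equation r² - 8r + 20 = 0 has discriminant (-8)² - 4·(20) = -16 < 0, so r = 4 ± 2i.
Hence y_h = C1*cos(2*t)*exp(4*t) + C2*exp(4*t)*sin(2*t).
Apply the initial conditions: y(0) = C1 = -1 and y'(0) = 2*C2 + 4*C1 = -4. Solving gives C1 = -1, C2 = 0.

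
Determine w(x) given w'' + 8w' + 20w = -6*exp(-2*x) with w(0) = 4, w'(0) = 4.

w = -3*exp(-2*x)/4 + 19*cos(2*x)*exp(-4*x)/4 + 43*exp(-4*x)*sin(2*x)/4

Characteristic equation r² + 8r + 20 = 0 has discriminant (8)² - 4·(20) = -16 < 0, so r = -4 ± 2i.
Hence w_h = C1*cos(2*x)*exp(-4*x) + C2*exp(-4*x)*sin(2*x).
Try w_p = A*exp(-2*x). Substituting into the equation and dividing by exp(-2*x) gives A = -3/4, so w_p = -3*exp(-2*x)/4.
General solution: w = -3*exp(-2*x)/4 + C1*cos(2*x)*exp(-4*x) + C2*exp(-4*x)*sin(2*x).
Apply the initial conditions: w(0) = -3/4 + C1 = 4 and w'(0) = 3/2 - 4*C1 + 2*C2 = 4. Solving gives C1 = 19/4, C2 = 43/4.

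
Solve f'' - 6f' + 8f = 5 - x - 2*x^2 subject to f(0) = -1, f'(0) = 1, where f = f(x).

f = 5/16 - 27*exp(2*x)/8 - x/2 - x**2/4 + 33*exp(4*x)/16

Characteristic equation r² - 6r + 8 = 0 factors as (r - 2)(r - 4) = 0, so r = 2, 4.
Hence f_h = C1*exp(2*x) + C2*exp(4*x).
For the particular solution try f_p = A0 + A1*x + A2*x^2. Substituting and matching coefficients of each power of x gives A0 = 5/16, A1 = -1/2, A2 = -1/4, so f_p = 5/16 - x/2 - x^2/4.
General solution: f = 5/16 - x/2 - x^2/4 + C1*exp(2*x) + C2*exp(4*x).
Apply the initial conditions: f(0) = 5/16 + C1 + C2 = -1 and f'(0) = -1/2 + 2*C1 + 4*C2 = 1. Solving gives C1 = -27/8, C2 = 33/16.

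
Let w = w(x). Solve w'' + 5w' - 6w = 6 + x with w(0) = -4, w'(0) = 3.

Characteristic equation r² + 5r - 6 = 0 factors as (r + 6)(r - 1) = 0, so r = -6, 1.
Hence w_h = C1*exp(-6*x) + C2*exp(x).
For the particular solution try w_p = A0 + A1*x. Substituting and matching coefficients of each power of x gives A0 = -41/36, A1 = -1/6, so w_p = -41/36 - x/6.
General solution: w = -41/36 - x/6 + C1*exp(-6*x) + C2*exp(x).
Apply the initial conditions: w(0) = -41/36 + C1 + C2 = -4 and w'(0) = -1/6 + C2 - 6*C1 = 3. Solving gives C1 = -31/36, C2 = -2.

w = -41/36 - 2*exp(x) - 31*exp(-6*x)/36 - x/6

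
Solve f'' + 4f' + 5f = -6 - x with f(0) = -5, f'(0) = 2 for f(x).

f = -26/25 - x/5 - 143*exp(-2*x)*sin(x)/25 - 99*cos(x)*exp(-2*x)/25

Characteristic equation r² + 4r + 5 = 0 has discriminant (4)² - 4·(5) = -4 < 0, so r = -2 ± i.
Hence f_h = C1*cos(x)*exp(-2*x) + C2*exp(-2*x)*sin(x).
For the particular solution try f_p = A0 + A1*x. Substituting and matching coefficients of each power of x gives A0 = -26/25, A1 = -1/5, so f_p = -26/25 - x/5.
General solution: f = -26/25 - x/5 + C1*cos(x)*exp(-2*x) + C2*exp(-2*x)*sin(x).
Apply the initial conditions: f(0) = -26/25 + C1 = -5 and f'(0) = -1/5 + C2 - 2*C1 = 2. Solving gives C1 = -99/25, C2 = -143/25.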